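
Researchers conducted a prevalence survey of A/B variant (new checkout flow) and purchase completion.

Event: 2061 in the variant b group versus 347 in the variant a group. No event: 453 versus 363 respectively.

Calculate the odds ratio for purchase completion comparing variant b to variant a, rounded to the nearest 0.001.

4.759

From the description: a = 2061, b = 453, c = 347, d = 363.
OR = (a·d)/(b·c) = (2061 × 363) / (453 × 347) = 748143 / 157191 = 4.75945
The odds of purchase completion are about 4.76 times as high in the variant b group.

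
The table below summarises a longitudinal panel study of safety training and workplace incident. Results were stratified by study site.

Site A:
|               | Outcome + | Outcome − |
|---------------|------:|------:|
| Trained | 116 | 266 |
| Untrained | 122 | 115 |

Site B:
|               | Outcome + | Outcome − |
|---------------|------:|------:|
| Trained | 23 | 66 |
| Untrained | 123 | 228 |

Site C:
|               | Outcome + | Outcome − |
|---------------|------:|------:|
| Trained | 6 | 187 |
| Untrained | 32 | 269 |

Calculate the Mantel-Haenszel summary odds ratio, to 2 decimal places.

0.44

OR_MH = Σ(aᵢdᵢ/nᵢ) / Σ(bᵢcᵢ/nᵢ), where nᵢ is the stratum total.
Stratum 1 (Site A): n = 619; a·d/n = 116·115/619 = 21.5509; b·c/n = 266·122/619 = 52.4265
Stratum 2 (Site B): n = 440; a·d/n = 23·228/440 = 11.9182; b·c/n = 66·123/440 = 18.4500
Stratum 3 (Site C): n = 494; a·d/n = 6·269/494 = 3.2672; b·c/n = 187·32/494 = 12.1134
OR_MH = (21.5509 + 11.9182 + 3.2672) / (52.4265 + 18.4500 + 12.1134) = 36.7363 / 82.9899 = 0.44266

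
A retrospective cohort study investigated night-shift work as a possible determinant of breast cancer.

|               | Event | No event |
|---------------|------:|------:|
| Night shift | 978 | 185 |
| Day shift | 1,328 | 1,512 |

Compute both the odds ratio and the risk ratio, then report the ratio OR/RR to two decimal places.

3.35

Cells: a = 978, b = 185, c = 1328, d = 1512.
OR = (978·1512)/(185·1328) = 1478736/245680 = 6.01895
Risk in exposed = 978/1163 = 0.84093; risk in unexposed = 1328/2840 = 0.46761; RR = 1.79837
OR/RR = 6.01895 / 1.79837 = 3.34689
The outcome is not rare, so the OR lies further from 1 than the RR.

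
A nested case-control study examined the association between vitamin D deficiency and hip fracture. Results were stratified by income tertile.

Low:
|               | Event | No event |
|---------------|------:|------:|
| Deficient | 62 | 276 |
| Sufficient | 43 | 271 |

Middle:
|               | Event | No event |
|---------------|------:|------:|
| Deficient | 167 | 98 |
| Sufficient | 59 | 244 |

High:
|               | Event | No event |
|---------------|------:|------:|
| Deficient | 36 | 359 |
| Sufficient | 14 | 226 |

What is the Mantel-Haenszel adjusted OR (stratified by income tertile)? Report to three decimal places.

OR_MH = Σ(aᵢdᵢ/nᵢ) / Σ(bᵢcᵢ/nᵢ), where nᵢ is the stratum total.
Stratum 1 (Low): n = 652; a·d/n = 62·271/652 = 25.7699; b·c/n = 276·43/652 = 18.2025
Stratum 2 (Middle): n = 568; a·d/n = 167·244/568 = 71.7394; b·c/n = 98·59/568 = 10.1796
Stratum 3 (High): n = 635; a·d/n = 36·226/635 = 12.8126; b·c/n = 359·14/635 = 7.9150
OR_MH = (25.7699 + 71.7394 + 12.8126) / (18.2025 + 10.1796 + 7.9150) = 110.3220 / 36.2970 = 3.03942

3.039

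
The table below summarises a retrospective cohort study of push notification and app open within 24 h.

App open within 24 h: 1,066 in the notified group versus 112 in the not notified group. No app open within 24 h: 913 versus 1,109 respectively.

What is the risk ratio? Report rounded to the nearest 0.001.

5.872

From the description: a = 1066, b = 913, c = 112, d = 1109.
Risk in exposed = 1066/1979 = 0.53866; risk in unexposed = 112/1221 = 0.09173.
RR = 0.53866 / 0.09173 = 5.87231
The risk among the exposed is 5.87 times that among the unexposed.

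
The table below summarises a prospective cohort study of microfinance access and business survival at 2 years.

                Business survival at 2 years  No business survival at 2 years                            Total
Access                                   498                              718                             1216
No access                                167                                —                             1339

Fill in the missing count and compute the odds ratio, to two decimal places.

The missing cell is in the unexposed row: 1339 − 167 = 1172.
So a = 498, b = 718, c = 167, d = 1172.
OR = (a·d)/(b·c) = (498 × 1172) / (718 × 167) = 583656 / 119906 = 4.86761

4.87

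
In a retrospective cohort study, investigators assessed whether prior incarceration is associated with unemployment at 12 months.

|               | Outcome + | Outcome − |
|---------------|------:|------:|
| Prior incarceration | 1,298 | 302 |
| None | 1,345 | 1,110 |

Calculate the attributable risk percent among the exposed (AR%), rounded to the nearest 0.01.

Cells: a = 1298, b = 302, c = 1345, d = 1110.
Risk in exposed = 1298/1600 = 0.81125; risk in unexposed = 1345/2455 = 0.54786.
RR = 0.81125/0.54786 = 1.48076
AR% = (RR − 1)/RR × 100 = (1.48076 − 1)/1.48076 × 100 = 32.4670%

32.47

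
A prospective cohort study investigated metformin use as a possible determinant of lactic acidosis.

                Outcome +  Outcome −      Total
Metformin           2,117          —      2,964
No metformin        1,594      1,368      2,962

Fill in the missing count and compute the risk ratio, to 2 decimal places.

The missing cell is in the exposed row: 2964 − 2117 = 847.
So a = 2117, b = 847, c = 1594, d = 1368.
RR = [a/(a+b)] / [c/(c+d)] = (2117/2964) / (1594/2962) = 0.71424/0.53815 = 1.32721

1.33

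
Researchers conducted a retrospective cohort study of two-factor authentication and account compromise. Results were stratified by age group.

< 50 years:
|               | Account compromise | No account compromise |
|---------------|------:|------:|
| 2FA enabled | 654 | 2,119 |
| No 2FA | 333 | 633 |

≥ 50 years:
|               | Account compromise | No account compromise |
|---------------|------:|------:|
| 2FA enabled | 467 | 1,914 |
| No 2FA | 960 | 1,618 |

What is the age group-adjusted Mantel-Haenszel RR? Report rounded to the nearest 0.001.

0.582

RR_MH = Σ(aᵢ·n₀ᵢ/nᵢ) / Σ(cᵢ·n₁ᵢ/nᵢ), with n₁ᵢ = aᵢ+bᵢ (exposed), n₀ᵢ = cᵢ+dᵢ (unexposed), nᵢ = n₁ᵢ+n₀ᵢ.
Stratum 1 (< 50 years): n₁ = 2773, n₀ = 966, n = 3739; a·n₀/n = 654·966/3739 = 168.9660; c·n₁/n = 333·2773/3739 = 246.9668
Stratum 2 (≥ 50 years): n₁ = 2381, n₀ = 2578, n = 4959; a·n₀/n = 467·2578/4959 = 242.7760; c·n₁/n = 960·2381/4959 = 460.9316
RR_MH = (168.9660 + 242.7760) / (246.9668 + 460.9316) = 411.7420 / 707.8985 = 0.58164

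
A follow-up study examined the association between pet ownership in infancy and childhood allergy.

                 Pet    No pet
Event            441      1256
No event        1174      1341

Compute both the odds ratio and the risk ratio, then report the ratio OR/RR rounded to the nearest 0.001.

Reading the table with exposure as columns: a = 441 (Pet, case), b = 1174 (Pet, non-case), c = 1256 (No pet, case), d = 1341.
OR = (441·1341)/(1174·1256) = 591381/1474544 = 0.40106
Risk in exposed = 441/1615 = 0.27307; risk in unexposed = 1256/2597 = 0.48363; RR = 0.56461
OR/RR = 0.40106 / 0.56461 = 0.71033
The outcome is not rare, so the OR lies further from 1 than the RR.

0.710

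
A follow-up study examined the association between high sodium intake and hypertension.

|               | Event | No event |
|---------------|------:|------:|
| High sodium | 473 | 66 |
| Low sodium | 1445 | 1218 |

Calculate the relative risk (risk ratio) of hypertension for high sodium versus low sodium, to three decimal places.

Cells: a = 473, b = 66, c = 1445, d = 1218.
Risk in exposed = 473/539 = 0.87755; risk in unexposed = 1445/2663 = 0.54262.
RR = 0.87755 / 0.54262 = 1.61724
The risk among the exposed is 1.62 times that among the unexposed.

1.617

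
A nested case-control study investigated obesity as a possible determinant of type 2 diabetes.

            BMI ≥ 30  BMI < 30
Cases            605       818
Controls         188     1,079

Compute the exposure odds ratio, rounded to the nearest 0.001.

4.245

Reading the table with exposure as columns: a = 605 (BMI ≥ 30, case), b = 188 (BMI ≥ 30, non-case), c = 818 (BMI < 30, case), d = 1079.
OR = (a·d)/(b·c) = (605 × 1079) / (188 × 818) = 652795 / 153784 = 4.24488
The odds of type 2 diabetes are about 4.24 times as high in the bmi ≥ 30 group.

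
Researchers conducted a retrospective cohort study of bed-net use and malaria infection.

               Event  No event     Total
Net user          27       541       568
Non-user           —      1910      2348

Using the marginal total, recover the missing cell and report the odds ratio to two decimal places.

The missing cell is in the unexposed row: 2348 − 1910 = 438.
So a = 27, b = 541, c = 438, d = 1910.
OR = (a·d)/(b·c) = (27 × 1910) / (541 × 438) = 51570 / 236958 = 0.21763

0.22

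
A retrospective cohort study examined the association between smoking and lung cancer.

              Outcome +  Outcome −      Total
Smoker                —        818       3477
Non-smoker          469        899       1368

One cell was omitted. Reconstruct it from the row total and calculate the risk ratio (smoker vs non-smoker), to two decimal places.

2.23

The missing cell is in the exposed row: 3477 − 818 = 2659.
So a = 2659, b = 818, c = 469, d = 899.
RR = [a/(a+b)] / [c/(c+d)] = (2659/3477) / (469/1368) = 0.76474/0.34284 = 2.23063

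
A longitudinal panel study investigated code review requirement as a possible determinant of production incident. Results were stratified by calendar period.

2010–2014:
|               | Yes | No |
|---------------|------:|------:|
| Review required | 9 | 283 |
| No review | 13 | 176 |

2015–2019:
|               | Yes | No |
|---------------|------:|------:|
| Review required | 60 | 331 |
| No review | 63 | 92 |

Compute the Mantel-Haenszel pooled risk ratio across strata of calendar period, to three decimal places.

RR_MH = Σ(aᵢ·n₀ᵢ/nᵢ) / Σ(cᵢ·n₁ᵢ/nᵢ), with n₁ᵢ = aᵢ+bᵢ (exposed), n₀ᵢ = cᵢ+dᵢ (unexposed), nᵢ = n₁ᵢ+n₀ᵢ.
Stratum 1 (2010–2014): n₁ = 292, n₀ = 189, n = 481; a·n₀/n = 9·189/481 = 3.5364; c·n₁/n = 13·292/481 = 7.8919
Stratum 2 (2015–2019): n₁ = 391, n₀ = 155, n = 546; a·n₀/n = 60·155/546 = 17.0330; c·n₁/n = 63·391/546 = 45.1154
RR_MH = (3.5364 + 17.0330) / (7.8919 + 45.1154) = 20.5693 / 53.0073 = 0.38805

0.388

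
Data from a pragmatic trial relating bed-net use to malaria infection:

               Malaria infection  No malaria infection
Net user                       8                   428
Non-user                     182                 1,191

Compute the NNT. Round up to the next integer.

9

Risk in treated group = 8/436 = 0.01835; risk in control = 182/1373 = 0.13256.
Absolute risk reduction = 0.13256 − 0.01835 = 0.11421
NNT = 1 / ARR = 1 / 0.11421 = 8.756 → round up → 9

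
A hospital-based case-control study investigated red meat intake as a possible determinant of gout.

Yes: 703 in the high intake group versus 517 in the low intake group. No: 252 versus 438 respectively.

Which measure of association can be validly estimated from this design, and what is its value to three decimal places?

2.363

From the description: a = 703, b = 252, c = 517, d = 438.
This is a hospital-based case-control study: participants were sampled on outcome status, so risks in the source population cannot be estimated directly — relative risk is not valid here. The odds ratio is the appropriate measure.
OR = (a·d)/(b·c) = (703 × 438) / (252 × 517) = 307914 / 130284 = 2.36341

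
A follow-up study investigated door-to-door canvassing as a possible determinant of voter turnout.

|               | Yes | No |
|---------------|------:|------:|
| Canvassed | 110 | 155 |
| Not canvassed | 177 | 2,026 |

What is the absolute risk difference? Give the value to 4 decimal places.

0.3347

Cells: a = 110, b = 155, c = 177, d = 2026.
Risk in exposed = 110/265 = 0.415094; risk in unexposed = 177/2203 = 0.080345.
Risk difference = 0.415094 − 0.080345 = 0.334749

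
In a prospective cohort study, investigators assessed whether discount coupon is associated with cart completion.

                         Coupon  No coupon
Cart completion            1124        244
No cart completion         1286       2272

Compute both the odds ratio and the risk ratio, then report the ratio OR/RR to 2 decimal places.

Reading the table with exposure as columns: a = 1124 (Coupon, case), b = 1286 (Coupon, non-case), c = 244 (No coupon, case), d = 2272.
OR = (1124·2272)/(1286·244) = 2553728/313784 = 8.13849
Risk in exposed = 1124/2410 = 0.46639; risk in unexposed = 244/2516 = 0.09698; RR = 4.80917
OR/RR = 8.13849 / 4.80917 = 1.69229
The outcome is not rare, so the OR lies further from 1 than the RR.

1.69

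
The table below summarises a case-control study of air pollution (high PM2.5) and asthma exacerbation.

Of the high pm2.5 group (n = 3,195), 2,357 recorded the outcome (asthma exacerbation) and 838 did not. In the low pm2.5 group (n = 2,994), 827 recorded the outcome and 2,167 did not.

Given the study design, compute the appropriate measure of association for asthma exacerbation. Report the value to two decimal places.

7.37

From the description: a = 2357, b = 838, c = 827, d = 2167.
This is a case-control study: participants were sampled on outcome status, so risks in the source population cannot be estimated directly — relative risk is not valid here. The odds ratio is the appropriate measure.
OR = (a·d)/(b·c) = (2357 × 2167) / (838 × 827) = 5107619 / 693026 = 7.37003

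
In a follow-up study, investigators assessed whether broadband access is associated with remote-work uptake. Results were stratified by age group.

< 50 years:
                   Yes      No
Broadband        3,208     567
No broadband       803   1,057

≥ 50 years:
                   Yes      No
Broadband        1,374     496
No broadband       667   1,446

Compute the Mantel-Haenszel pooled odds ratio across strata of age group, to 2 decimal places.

6.72

OR_MH = Σ(aᵢdᵢ/nᵢ) / Σ(bᵢcᵢ/nᵢ), where nᵢ is the stratum total.
Stratum 1 (< 50 years): n = 5635; a·d/n = 3208·1057/5635 = 601.7491; b·c/n = 567·803/5635 = 80.7988
Stratum 2 (≥ 50 years): n = 3983; a·d/n = 1374·1446/3983 = 498.8210; b·c/n = 496·667/3983 = 83.0610
OR_MH = (601.7491 + 498.8210) / (80.7988 + 83.0610) = 1100.5701 / 163.8598 = 6.71654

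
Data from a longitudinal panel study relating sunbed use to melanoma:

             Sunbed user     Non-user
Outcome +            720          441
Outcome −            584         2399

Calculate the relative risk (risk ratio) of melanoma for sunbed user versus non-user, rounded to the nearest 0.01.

Reading the table with exposure as columns: a = 720 (Sunbed user, case), b = 584 (Sunbed user, non-case), c = 441 (Non-user, case), d = 2399.
Risk in exposed = 720/1304 = 0.55215; risk in unexposed = 441/2840 = 0.15528.
RR = 0.55215 / 0.15528 = 3.55578
The risk among the exposed is 3.56 times that among the unexposed.

3.56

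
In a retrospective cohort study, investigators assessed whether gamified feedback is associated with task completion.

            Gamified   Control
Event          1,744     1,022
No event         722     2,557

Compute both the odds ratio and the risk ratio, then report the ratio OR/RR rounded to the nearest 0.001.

2.440

Reading the table with exposure as columns: a = 1744 (Gamified, case), b = 722 (Gamified, non-case), c = 1022 (Control, case), d = 2557.
OR = (1744·2557)/(722·1022) = 4459408/737884 = 6.04351
Risk in exposed = 1744/2466 = 0.70722; risk in unexposed = 1022/3579 = 0.28555; RR = 2.47665
OR/RR = 6.04351 / 2.47665 = 2.44020
The outcome is not rare, so the OR lies further from 1 than the RR.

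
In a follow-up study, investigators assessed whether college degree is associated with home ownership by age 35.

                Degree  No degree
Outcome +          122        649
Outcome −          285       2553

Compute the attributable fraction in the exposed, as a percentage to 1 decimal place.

32.4

Reading the table with exposure as columns: a = 122 (Degree, case), b = 285 (Degree, non-case), c = 649 (No degree, case), d = 2553.
Risk in exposed = 122/407 = 0.29975; risk in unexposed = 649/3202 = 0.20269.
RR = 0.29975/0.20269 = 1.47891
AR% = (RR − 1)/RR × 100 = (1.47891 − 1)/1.47891 × 100 = 32.3827%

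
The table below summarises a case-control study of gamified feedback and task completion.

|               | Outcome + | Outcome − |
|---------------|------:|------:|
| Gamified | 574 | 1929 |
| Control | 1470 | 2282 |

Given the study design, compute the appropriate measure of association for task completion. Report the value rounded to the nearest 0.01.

0.46

Cells: a = 574, b = 1929, c = 1470, d = 2282.
This is a case-control study: participants were sampled on outcome status, so risks in the source population cannot be estimated directly — relative risk is not valid here. The odds ratio is the appropriate measure.
OR = (a·d)/(b·c) = (574 × 2282) / (1929 × 1470) = 1309868 / 2835630 = 0.46193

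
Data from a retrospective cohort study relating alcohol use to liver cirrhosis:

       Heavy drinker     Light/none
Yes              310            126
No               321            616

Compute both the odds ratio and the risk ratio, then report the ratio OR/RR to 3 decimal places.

Reading the table with exposure as columns: a = 310 (Heavy drinker, case), b = 321 (Heavy drinker, non-case), c = 126 (Light/none, case), d = 616.
OR = (310·616)/(321·126) = 190960/40446 = 4.72136
Risk in exposed = 310/631 = 0.49128; risk in unexposed = 126/742 = 0.16981; RR = 2.89311
OR/RR = 4.72136 / 2.89311 = 1.63193
The outcome is not rare, so the OR lies further from 1 than the RR.

1.632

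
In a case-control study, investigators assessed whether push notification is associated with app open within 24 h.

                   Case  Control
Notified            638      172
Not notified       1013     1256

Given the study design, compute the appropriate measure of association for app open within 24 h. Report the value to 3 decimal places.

4.599

Cells: a = 638, b = 172, c = 1013, d = 1256.
This is a case-control study: participants were sampled on outcome status, so risks in the source population cannot be estimated directly — relative risk is not valid here. The odds ratio is the appropriate measure.
OR = (a·d)/(b·c) = (638 × 1256) / (172 × 1013) = 801328 / 174236 = 4.59910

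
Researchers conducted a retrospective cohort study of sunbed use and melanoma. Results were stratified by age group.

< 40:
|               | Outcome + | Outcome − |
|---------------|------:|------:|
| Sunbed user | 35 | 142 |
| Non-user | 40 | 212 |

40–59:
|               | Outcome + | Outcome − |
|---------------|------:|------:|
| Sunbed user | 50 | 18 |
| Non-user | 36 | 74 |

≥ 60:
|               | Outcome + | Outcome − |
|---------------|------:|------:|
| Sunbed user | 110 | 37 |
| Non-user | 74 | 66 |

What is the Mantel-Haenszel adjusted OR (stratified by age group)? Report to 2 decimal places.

2.40

OR_MH = Σ(aᵢdᵢ/nᵢ) / Σ(bᵢcᵢ/nᵢ), where nᵢ is the stratum total.
Stratum 1 (< 40): n = 429; a·d/n = 35·212/429 = 17.2960; b·c/n = 142·40/429 = 13.2401
Stratum 2 (40–59): n = 178; a·d/n = 50·74/178 = 20.7865; b·c/n = 18·36/178 = 3.6404
Stratum 3 (≥ 60): n = 287; a·d/n = 110·66/287 = 25.2962; b·c/n = 37·74/287 = 9.5401
OR_MH = (17.2960 + 20.7865 + 25.2962) / (13.2401 + 3.6404 + 9.5401) = 63.3787 / 26.4206 = 2.39884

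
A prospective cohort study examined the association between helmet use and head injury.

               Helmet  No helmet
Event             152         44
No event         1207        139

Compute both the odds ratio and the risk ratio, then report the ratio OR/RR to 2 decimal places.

Reading the table with exposure as columns: a = 152 (Helmet, case), b = 1207 (Helmet, non-case), c = 44 (No helmet, case), d = 139.
OR = (152·139)/(1207·44) = 21128/53108 = 0.39783
Risk in exposed = 152/1359 = 0.11185; risk in unexposed = 44/183 = 0.24044; RR = 0.46518
OR/RR = 0.39783 / 0.46518 = 0.85522
The outcome is not rare, so the OR lies further from 1 than the RR.

0.86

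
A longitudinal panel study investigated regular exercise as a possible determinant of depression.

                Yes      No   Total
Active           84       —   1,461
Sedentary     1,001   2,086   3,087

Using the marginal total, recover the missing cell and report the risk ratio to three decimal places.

The missing cell is in the exposed row: 1461 − 84 = 1377.
So a = 84, b = 1377, c = 1001, d = 2086.
RR = [a/(a+b)] / [c/(c+d)] = (84/1461) / (1001/3087) = 0.05749/0.32426 = 0.17731

0.177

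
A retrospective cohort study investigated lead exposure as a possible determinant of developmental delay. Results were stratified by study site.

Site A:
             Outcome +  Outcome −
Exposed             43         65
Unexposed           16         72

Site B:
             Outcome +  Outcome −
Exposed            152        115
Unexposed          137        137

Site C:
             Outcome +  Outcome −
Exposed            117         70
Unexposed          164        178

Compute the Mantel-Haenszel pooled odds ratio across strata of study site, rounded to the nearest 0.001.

OR_MH = Σ(aᵢdᵢ/nᵢ) / Σ(bᵢcᵢ/nᵢ), where nᵢ is the stratum total.
Stratum 1 (Site A): n = 196; a·d/n = 43·72/196 = 15.7959; b·c/n = 65·16/196 = 5.3061
Stratum 2 (Site B): n = 541; a·d/n = 152·137/541 = 38.4917; b·c/n = 115·137/541 = 29.1220
Stratum 3 (Site C): n = 529; a·d/n = 117·178/529 = 39.3686; b·c/n = 70·164/529 = 21.7013
OR_MH = (15.7959 + 38.4917 + 39.3686) / (5.3061 + 29.1220 + 21.7013) = 93.6562 / 56.1294 = 1.66858

1.669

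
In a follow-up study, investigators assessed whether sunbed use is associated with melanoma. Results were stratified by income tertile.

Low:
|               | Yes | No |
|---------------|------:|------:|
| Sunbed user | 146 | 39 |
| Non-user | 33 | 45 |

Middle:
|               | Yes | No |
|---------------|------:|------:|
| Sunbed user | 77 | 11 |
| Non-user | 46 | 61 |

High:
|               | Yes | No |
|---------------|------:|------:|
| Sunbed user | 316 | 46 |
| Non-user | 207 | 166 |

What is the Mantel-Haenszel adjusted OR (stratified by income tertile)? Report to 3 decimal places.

5.891

OR_MH = Σ(aᵢdᵢ/nᵢ) / Σ(bᵢcᵢ/nᵢ), where nᵢ is the stratum total.
Stratum 1 (Low): n = 263; a·d/n = 146·45/263 = 24.9810; b·c/n = 39·33/263 = 4.8935
Stratum 2 (Middle): n = 195; a·d/n = 77·61/195 = 24.0872; b·c/n = 11·46/195 = 2.5949
Stratum 3 (High): n = 735; a·d/n = 316·166/735 = 71.3687; b·c/n = 46·207/735 = 12.9551
OR_MH = (24.9810 + 24.0872 + 71.3687) / (4.8935 + 2.5949 + 12.9551) = 120.4369 / 20.4435 = 5.89120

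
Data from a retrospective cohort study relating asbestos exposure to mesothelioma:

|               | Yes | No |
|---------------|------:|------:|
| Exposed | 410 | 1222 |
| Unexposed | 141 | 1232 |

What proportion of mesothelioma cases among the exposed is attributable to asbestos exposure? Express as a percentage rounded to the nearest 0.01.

59.12

Cells: a = 410, b = 1222, c = 141, d = 1232.
Risk in exposed = 410/1632 = 0.25123; risk in unexposed = 141/1373 = 0.10269.
RR = 0.25123/0.10269 = 2.44633
AR% = (RR − 1)/RR × 100 = (2.44633 − 1)/2.44633 × 100 = 59.1224%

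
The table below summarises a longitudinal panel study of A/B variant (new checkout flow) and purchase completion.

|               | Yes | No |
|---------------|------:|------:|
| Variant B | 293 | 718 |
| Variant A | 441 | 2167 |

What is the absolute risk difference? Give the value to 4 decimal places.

0.1207

Cells: a = 293, b = 718, c = 441, d = 2167.
Risk in exposed = 293/1011 = 0.289812; risk in unexposed = 441/2608 = 0.169095.
Risk difference = 0.289812 − 0.169095 = 0.120717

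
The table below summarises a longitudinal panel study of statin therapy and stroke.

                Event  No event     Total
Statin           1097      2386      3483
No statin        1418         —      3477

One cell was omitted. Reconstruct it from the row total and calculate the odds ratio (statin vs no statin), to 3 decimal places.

0.668

The missing cell is in the unexposed row: 3477 − 1418 = 2059.
So a = 1097, b = 2386, c = 1418, d = 2059.
OR = (a·d)/(b·c) = (1097 × 2059) / (2386 × 1418) = 2258723 / 3383348 = 0.66760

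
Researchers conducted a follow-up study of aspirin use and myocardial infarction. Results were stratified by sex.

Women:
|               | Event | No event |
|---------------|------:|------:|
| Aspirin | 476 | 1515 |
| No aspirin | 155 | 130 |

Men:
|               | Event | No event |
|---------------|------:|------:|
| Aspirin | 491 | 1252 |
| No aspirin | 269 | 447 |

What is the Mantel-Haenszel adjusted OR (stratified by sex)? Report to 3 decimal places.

OR_MH = Σ(aᵢdᵢ/nᵢ) / Σ(bᵢcᵢ/nᵢ), where nᵢ is the stratum total.
Stratum 1 (Women): n = 2276; a·d/n = 476·130/2276 = 27.1880; b·c/n = 1515·155/2276 = 103.1744
Stratum 2 (Men): n = 2459; a·d/n = 491·447/2459 = 89.2546; b·c/n = 1252·269/2459 = 136.9614
OR_MH = (27.1880 + 89.2546) / (103.1744 + 136.9614) = 116.4426 / 240.1358 = 0.48490

0.485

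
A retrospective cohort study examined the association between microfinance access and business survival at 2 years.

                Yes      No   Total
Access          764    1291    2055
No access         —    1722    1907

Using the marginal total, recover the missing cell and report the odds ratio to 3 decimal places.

5.508

The missing cell is in the unexposed row: 1907 − 1722 = 185.
So a = 764, b = 1291, c = 185, d = 1722.
OR = (a·d)/(b·c) = (764 × 1722) / (1291 × 185) = 1315608 / 238835 = 5.50844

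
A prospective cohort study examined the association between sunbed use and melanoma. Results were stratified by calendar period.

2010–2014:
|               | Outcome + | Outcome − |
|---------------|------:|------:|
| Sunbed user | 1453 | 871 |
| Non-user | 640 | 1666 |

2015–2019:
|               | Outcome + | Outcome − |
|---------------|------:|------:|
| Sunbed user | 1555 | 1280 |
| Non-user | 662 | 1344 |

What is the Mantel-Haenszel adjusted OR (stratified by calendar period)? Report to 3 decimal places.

OR_MH = Σ(aᵢdᵢ/nᵢ) / Σ(bᵢcᵢ/nᵢ), where nᵢ is the stratum total.
Stratum 1 (2010–2014): n = 4630; a·d/n = 1453·1666/4630 = 522.8289; b·c/n = 871·640/4630 = 120.3974
Stratum 2 (2015–2019): n = 4841; a·d/n = 1555·1344/4841 = 431.7125; b·c/n = 1280·662/4841 = 175.0382
OR_MH = (522.8289 + 431.7125) / (120.3974 + 175.0382) = 954.5414 / 295.4356 = 3.23096

3.231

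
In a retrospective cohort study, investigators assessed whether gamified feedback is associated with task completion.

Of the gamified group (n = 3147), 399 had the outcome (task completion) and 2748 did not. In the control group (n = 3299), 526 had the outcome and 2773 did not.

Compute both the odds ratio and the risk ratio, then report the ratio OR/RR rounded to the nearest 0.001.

From the description: a = 399, b = 2748, c = 526, d = 2773.
OR = (399·2773)/(2748·526) = 1106427/1445448 = 0.76546
Risk in exposed = 399/3147 = 0.12679; risk in unexposed = 526/3299 = 0.15944; RR = 0.79519
OR/RR = 0.76546 / 0.79519 = 0.96260
The outcome is not rare, so the OR lies further from 1 than the RR.

0.963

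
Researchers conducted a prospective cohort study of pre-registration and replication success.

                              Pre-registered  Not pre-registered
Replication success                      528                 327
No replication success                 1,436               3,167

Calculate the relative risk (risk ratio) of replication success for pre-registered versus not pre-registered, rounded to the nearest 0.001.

Reading the table with exposure as columns: a = 528 (Pre-registered, case), b = 1436 (Pre-registered, non-case), c = 327 (Not pre-registered, case), d = 3167.
Risk in exposed = 528/1964 = 0.26884; risk in unexposed = 327/3494 = 0.09359.
RR = 0.26884 / 0.09359 = 2.87255
The risk among the exposed is 2.87 times that among the unexposed.

2.873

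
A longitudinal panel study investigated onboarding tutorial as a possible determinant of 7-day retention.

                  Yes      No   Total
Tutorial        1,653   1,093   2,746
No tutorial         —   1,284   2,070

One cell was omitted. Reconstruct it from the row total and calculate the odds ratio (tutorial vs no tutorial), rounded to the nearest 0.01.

2.47

The missing cell is in the unexposed row: 2070 − 1284 = 786.
So a = 1653, b = 1093, c = 786, d = 1284.
OR = (a·d)/(b·c) = (1653 × 1284) / (1093 × 786) = 2122452 / 859098 = 2.47056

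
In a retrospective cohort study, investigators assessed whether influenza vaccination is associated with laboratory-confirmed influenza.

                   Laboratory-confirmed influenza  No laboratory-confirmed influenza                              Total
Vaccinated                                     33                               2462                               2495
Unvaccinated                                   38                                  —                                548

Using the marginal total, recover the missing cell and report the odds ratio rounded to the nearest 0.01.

The missing cell is in the unexposed row: 548 − 38 = 510.
So a = 33, b = 2462, c = 38, d = 510.
OR = (a·d)/(b·c) = (33 × 510) / (2462 × 38) = 16830 / 93556 = 0.17989

0.18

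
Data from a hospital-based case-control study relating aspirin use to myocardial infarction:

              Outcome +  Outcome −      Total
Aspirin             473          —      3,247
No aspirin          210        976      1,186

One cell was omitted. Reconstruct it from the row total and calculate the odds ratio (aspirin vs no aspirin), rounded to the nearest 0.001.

The missing cell is in the exposed row: 3247 − 473 = 2774.
So a = 473, b = 2774, c = 210, d = 976.
OR = (a·d)/(b·c) = (473 × 976) / (2774 × 210) = 461648 / 582540 = 0.79247

0.792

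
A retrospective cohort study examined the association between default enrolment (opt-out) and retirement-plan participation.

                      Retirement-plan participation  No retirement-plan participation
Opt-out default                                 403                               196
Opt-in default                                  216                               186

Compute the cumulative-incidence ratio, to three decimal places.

Cells: a = 403, b = 196, c = 216, d = 186.
Risk in exposed = 403/599 = 0.67279; risk in unexposed = 216/402 = 0.53731.
RR = 0.67279 / 0.53731 = 1.25213
The risk among the exposed is 1.25 times that among the unexposed.

1.252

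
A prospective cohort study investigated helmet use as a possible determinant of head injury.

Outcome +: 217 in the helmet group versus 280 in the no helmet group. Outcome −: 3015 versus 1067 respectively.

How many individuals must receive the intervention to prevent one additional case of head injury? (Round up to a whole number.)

Risk in treated group = 217/3232 = 0.06714; risk in control = 280/1347 = 0.20787.
Absolute risk reduction = 0.20787 − 0.06714 = 0.14073
NNT = 1 / ARR = 1 / 0.14073 = 7.106 → round up → 8

8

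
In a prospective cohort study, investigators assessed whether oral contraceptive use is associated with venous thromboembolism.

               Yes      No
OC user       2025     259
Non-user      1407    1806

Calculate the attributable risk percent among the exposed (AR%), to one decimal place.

Cells: a = 2025, b = 259, c = 1407, d = 1806.
Risk in exposed = 2025/2284 = 0.88660; risk in unexposed = 1407/3213 = 0.43791.
RR = 0.88660/0.43791 = 2.02463
AR% = (RR − 1)/RR × 100 = (2.02463 − 1)/2.02463 × 100 = 50.6082%

50.6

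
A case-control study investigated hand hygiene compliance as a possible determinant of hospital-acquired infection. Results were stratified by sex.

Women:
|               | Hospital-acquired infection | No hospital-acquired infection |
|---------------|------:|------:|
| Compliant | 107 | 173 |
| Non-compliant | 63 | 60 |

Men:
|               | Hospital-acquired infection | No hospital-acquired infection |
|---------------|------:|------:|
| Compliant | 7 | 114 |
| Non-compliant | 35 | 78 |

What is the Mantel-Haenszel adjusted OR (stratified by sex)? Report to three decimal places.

OR_MH = Σ(aᵢdᵢ/nᵢ) / Σ(bᵢcᵢ/nᵢ), where nᵢ is the stratum total.
Stratum 1 (Women): n = 403; a·d/n = 107·60/403 = 15.9305; b·c/n = 173·63/403 = 27.0447
Stratum 2 (Men): n = 234; a·d/n = 7·78/234 = 2.3333; b·c/n = 114·35/234 = 17.0513
OR_MH = (15.9305 + 2.3333) / (27.0447 + 17.0513) = 18.2639 / 44.0959 = 0.41418

0.414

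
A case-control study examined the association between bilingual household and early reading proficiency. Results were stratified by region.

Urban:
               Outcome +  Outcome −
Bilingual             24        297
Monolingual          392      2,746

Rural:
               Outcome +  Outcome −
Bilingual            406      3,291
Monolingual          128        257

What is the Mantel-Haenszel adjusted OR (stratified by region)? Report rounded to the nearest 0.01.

OR_MH = Σ(aᵢdᵢ/nᵢ) / Σ(bᵢcᵢ/nᵢ), where nᵢ is the stratum total.
Stratum 1 (Urban): n = 3459; a·d/n = 24·2746/3459 = 19.0529; b·c/n = 297·392/3459 = 33.6583
Stratum 2 (Rural): n = 4082; a·d/n = 406·257/4082 = 25.5615; b·c/n = 3291·128/4082 = 103.1965
OR_MH = (19.0529 + 25.5615) / (33.6583 + 103.1965) = 44.6144 / 136.8548 = 0.32600

0.33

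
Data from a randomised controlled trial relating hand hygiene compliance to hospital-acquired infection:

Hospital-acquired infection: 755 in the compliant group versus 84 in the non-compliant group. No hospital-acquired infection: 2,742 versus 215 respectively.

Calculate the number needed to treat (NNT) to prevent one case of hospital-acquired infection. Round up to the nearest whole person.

Risk in treated group = 755/3497 = 0.21590; risk in control = 84/299 = 0.28094.
Absolute risk reduction = 0.28094 − 0.21590 = 0.06504
NNT = 1 / ARR = 1 / 0.06504 = 15.376 → round up → 16

16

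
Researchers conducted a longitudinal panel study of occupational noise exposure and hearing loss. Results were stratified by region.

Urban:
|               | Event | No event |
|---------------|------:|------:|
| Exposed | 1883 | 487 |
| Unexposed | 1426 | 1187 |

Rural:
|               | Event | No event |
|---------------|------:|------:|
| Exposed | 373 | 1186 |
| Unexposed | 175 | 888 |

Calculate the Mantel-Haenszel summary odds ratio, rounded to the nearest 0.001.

OR_MH = Σ(aᵢdᵢ/nᵢ) / Σ(bᵢcᵢ/nᵢ), where nᵢ is the stratum total.
Stratum 1 (Urban): n = 4983; a·d/n = 1883·1187/4983 = 448.5493; b·c/n = 487·1426/4983 = 139.3662
Stratum 2 (Rural): n = 2622; a·d/n = 373·888/2622 = 126.3249; b·c/n = 1186·175/2622 = 79.1571
OR_MH = (448.5493 + 126.3249) / (139.3662 + 79.1571) = 574.8742 / 218.5234 = 2.63072

2.631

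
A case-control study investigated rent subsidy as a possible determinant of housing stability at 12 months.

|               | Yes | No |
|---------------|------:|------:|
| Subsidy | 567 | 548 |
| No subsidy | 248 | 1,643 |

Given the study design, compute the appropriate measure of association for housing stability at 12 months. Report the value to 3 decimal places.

Cells: a = 567, b = 548, c = 248, d = 1643.
This is a case-control study: participants were sampled on outcome status, so risks in the source population cannot be estimated directly — relative risk is not valid here. The odds ratio is the appropriate measure.
OR = (a·d)/(b·c) = (567 × 1643) / (548 × 248) = 931581 / 135904 = 6.85470

6.855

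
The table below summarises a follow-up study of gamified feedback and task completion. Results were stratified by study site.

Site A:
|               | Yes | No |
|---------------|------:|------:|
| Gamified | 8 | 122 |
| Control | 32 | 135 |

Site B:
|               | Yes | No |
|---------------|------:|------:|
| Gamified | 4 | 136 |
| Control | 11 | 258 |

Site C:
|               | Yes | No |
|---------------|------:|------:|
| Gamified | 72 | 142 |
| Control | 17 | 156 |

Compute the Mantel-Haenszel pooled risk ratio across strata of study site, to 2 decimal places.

RR_MH = Σ(aᵢ·n₀ᵢ/nᵢ) / Σ(cᵢ·n₁ᵢ/nᵢ), with n₁ᵢ = aᵢ+bᵢ (exposed), n₀ᵢ = cᵢ+dᵢ (unexposed), nᵢ = n₁ᵢ+n₀ᵢ.
Stratum 1 (Site A): n₁ = 130, n₀ = 167, n = 297; a·n₀/n = 8·167/297 = 4.4983; c·n₁/n = 32·130/297 = 14.0067
Stratum 2 (Site B): n₁ = 140, n₀ = 269, n = 409; a·n₀/n = 4·269/409 = 2.6308; c·n₁/n = 11·140/409 = 3.7653
Stratum 3 (Site C): n₁ = 214, n₀ = 173, n = 387; a·n₀/n = 72·173/387 = 32.1860; c·n₁/n = 17·214/387 = 9.4005
RR_MH = (4.4983 + 2.6308 + 32.1860) / (14.0067 + 3.7653 + 9.4005) = 39.3152 / 27.1725 = 1.44687

1.45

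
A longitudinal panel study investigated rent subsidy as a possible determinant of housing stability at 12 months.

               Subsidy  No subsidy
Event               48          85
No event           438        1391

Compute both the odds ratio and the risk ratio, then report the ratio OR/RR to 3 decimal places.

1.046

Reading the table with exposure as columns: a = 48 (Subsidy, case), b = 438 (Subsidy, non-case), c = 85 (No subsidy, case), d = 1391.
OR = (48·1391)/(438·85) = 66768/37230 = 1.79339
Risk in exposed = 48/486 = 0.09877; risk in unexposed = 85/1476 = 0.05759; RR = 1.71503
OR/RR = 1.79339 / 1.71503 = 1.04569
The outcome is rare in both groups, so OR ≈ RR (ratio near 1).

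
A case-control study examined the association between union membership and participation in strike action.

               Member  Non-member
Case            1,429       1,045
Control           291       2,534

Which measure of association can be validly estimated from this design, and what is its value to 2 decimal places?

11.91

Reading the table with exposure as columns: a = 1429 (Member, case), b = 291 (Member, non-case), c = 1045 (Non-member, case), d = 2534.
This is a case-control study: participants were sampled on outcome status, so risks in the source population cannot be estimated directly — relative risk is not valid here. The odds ratio is the appropriate measure.
OR = (a·d)/(b·c) = (1429 × 2534) / (291 × 1045) = 3621086 / 304095 = 11.90775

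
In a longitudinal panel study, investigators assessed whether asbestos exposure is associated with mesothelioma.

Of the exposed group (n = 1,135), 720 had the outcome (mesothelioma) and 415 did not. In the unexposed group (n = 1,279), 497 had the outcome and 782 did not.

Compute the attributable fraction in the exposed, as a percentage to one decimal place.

From the description: a = 720, b = 415, c = 497, d = 782.
Risk in exposed = 720/1135 = 0.63436; risk in unexposed = 497/1279 = 0.38858.
RR = 0.63436/0.38858 = 1.63249
AR% = (RR − 1)/RR × 100 = (1.63249 − 1)/1.63249 × 100 = 38.7439%

38.7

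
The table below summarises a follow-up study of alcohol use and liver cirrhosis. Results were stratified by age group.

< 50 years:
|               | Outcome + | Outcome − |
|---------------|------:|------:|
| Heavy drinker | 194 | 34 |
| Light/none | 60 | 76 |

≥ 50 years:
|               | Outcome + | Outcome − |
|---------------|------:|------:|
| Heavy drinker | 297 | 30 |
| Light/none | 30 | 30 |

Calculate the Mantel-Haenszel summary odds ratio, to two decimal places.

OR_MH = Σ(aᵢdᵢ/nᵢ) / Σ(bᵢcᵢ/nᵢ), where nᵢ is the stratum total.
Stratum 1 (< 50 years): n = 364; a·d/n = 194·76/364 = 40.5055; b·c/n = 34·60/364 = 5.6044
Stratum 2 (≥ 50 years): n = 387; a·d/n = 297·30/387 = 23.0233; b·c/n = 30·30/387 = 2.3256
OR_MH = (40.5055 + 23.0233) / (5.6044 + 2.3256) = 63.5288 / 7.9300 = 8.01121

8.01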